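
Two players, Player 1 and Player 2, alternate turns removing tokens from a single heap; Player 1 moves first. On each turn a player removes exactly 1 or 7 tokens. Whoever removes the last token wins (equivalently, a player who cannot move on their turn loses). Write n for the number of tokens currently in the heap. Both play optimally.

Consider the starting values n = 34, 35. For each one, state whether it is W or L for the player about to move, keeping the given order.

34: L, 35: W

Use the standard recursion: the mover loses at a terminal position; elsewhere, the mover wins exactly when some move hands the opponent an L position.
n=0: no move → L
n=1: reaches L-position 0 → W
n=2: only reaches 1(W), which is W → L
n=3: reaches L-position 2 → W
n=4: only reaches 3(W), which is W → L
n=5: reaches L-position 4 → W
n=6: only reaches 5(W), which is W → L
n=7: reaches L-position 6 → W
n=8: only reaches 7(W), 1(W), all W → L
n=9: reaches L-position 8 → W
n=10: only reaches 9(W), 3(W), all W → L
n=11: reaches L-position 10 → W
n=12: only reaches 11(W), 5(W), all W → L
n=13: reaches L-position 12 → W
n=14: only reaches 13(W), 7(W), all W → L
n=15: reaches L-position 14 → W
n=16: only reaches 15(W), 9(W), all W → L
n=17: reaches L-position 16 → W
n=18: only reaches 17(W), 11(W), all W → L
n=19: reaches L-position 18 → W
n=20: only reaches 19(W), 13(W), all W → L
n=21: reaches L-position 20 → W
n=22: only reaches 21(W), 15(W), all W → L
n=23: reaches L-position 22 → W
n=24: only reaches 23(W), 17(W), all W → L
n=25: reaches L-position 24 → W
n=26: only reaches 25(W), 19(W), all W → L
n=27: reaches L-position 26 → W
n=28: only reaches 27(W), 21(W), all W → L
n=29: reaches L-position 28 → W
n=30: only reaches 29(W), 23(W), all W → L
n=31: reaches L-position 30 → W
n=32: only reaches 31(W), 25(W), all W → L
n=33: reaches L-position 32 → W
n=34: only reaches 33(W), 27(W), all W → L
n=35: reaches L-position 34 → W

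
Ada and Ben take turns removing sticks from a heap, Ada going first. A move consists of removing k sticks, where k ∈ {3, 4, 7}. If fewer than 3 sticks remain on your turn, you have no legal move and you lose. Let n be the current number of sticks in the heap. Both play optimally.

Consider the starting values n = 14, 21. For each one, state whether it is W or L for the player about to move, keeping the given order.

Positions with no move are L. A position that does have a move is losing for the player to move precisely when every available move leads to a winning position for the opponent. Fill in the labels:
n=0: no move → L
n=1: no move → L
n=2: no move → L
n=3: W (go to 0, an L position)
n=4: W (go to 1, an L position)
n=5: W (go to 2, an L position)
n=6: W (go to 2, an L position)
n=7: W (go to 0, an L position)
n=8: W (go to 1, an L position)
n=9: W (go to 2, an L position)
n=10: L (options 7(W), 6(W), 3(W) are all W)
n=11: L (options 8(W), 7(W), 4(W) are all W)
n=12: L (options 9(W), 8(W), 5(W) are all W)
n=13: W (go to 10, an L position)
n=14: W (go to 11, an L position)
n=15: W (go to 12, an L position)
n=16: W (go to 12, an L position)
n=17: W (go to 10, an L position)
n=18: W (go to 11, an L position)
n=19: W (go to 12, an L position)
n=20: L (options 17(W), 16(W), 13(W) are all W)
n=21: L (options 18(W), 17(W), 14(W) are all W)

14: W, 21: L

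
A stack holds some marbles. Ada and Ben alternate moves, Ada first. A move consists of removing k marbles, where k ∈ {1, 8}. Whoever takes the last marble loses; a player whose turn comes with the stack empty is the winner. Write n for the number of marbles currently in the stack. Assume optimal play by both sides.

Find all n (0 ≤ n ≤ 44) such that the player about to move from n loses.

1, 3, 5, 7, 10, 12, 14, 16, 19, 21, 23, 25, 28, 30, 32, 34, 37, 39, 41, 43

Work bottom-up. With no move the player to move wins. Otherwise the position is W if at least one move leads to an L position for the opponent, and L if every move leads to a W.
n=0: no move; the opponent has just taken the last marble and therefore loses → W
n=1: →0(W) only, which is W, so L
n=2: →1(L), so W
n=3: →2(W) only, which is W, so L
n=4: →3(L), so W
n=5: →4(W) only, which is W, so L
n=6: →5(L), so W
n=7: →6(W) only, which is W, so L
n=8: →7(L), so W
n=9: →1(L), so W
n=10: →9(W), 2(W) — all W, so L
n=11: →10(L), so W
n=12: →11(W), 4(W) — all W, so L
n=13: →12(L), so W
n=14: →13(W), 6(W) — all W, so L
n=15: →14(L), so W
n=16: →15(W), 8(W) — all W, so L
n=17: →16(L), so W
n=18: →10(L), so W
n=19: →18(W), 11(W) — all W, so L
n=20: →19(L), so W
n=21: →20(W), 13(W) — all W, so L
n=22: →21(L), so W
n=23: →22(W), 15(W) — all W, so L
n=24: →23(L), so W
n=25: →24(W), 17(W) — all W, so L
n=26: →25(L), so W
n=27: →19(L), so W
n=28: →27(W), 20(W) — all W, so L
n=29: →28(L), so W
n=30: →29(W), 22(W) — all W, so L
n=31: →30(L), so W
n=32: →31(W), 24(W) — all W, so L
n=33: →32(L), so W
n=34: →33(W), 26(W) — all W, so L
n=35: →34(L), so W
n=36: →28(L), so W
n=37: →36(W), 29(W) — all W, so L
n=38: →37(L), so W
n=39: →38(W), 31(W) — all W, so L
n=40: →39(L), so W
n=41: →40(W), 33(W) — all W, so L
n=42: →41(L), so W
n=43: →42(W), 35(W) — all W, so L
n=44: →43(L), so W
The losing starting values of n are exactly the entries labelled L in this table (20 of them).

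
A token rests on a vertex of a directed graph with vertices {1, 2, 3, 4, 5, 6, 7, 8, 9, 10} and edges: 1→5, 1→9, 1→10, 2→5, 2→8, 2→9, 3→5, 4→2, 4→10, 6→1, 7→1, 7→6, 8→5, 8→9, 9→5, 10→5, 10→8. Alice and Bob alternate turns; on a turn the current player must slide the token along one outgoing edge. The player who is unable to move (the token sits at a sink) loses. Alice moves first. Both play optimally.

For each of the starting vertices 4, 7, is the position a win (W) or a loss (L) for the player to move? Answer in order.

4: L, 7: W

Classify positions by backward induction: terminal positions (no move available) are L. From any other position, the mover wins iff some move reaches an L.
Every edge goes from a vertex to one that appears earlier in the order 5, 9, 8, 2, 10, 1, 3, 6, 7, 4, so processing vertices in that order labels each vertex after all of its successors.
5: no outgoing edge → L
9: W (go to 5, an L position)
8: W (go to 5, an L position)
2: W (go to 5, an L position)
10: W (go to 5, an L position)
1: W (go to 5, an L position)
3: W (go to 5, an L position)
6: L (sole option 1(W) is W)
7: W (go to 6, an L position)
4: L (options 10(W), 2(W) are all W)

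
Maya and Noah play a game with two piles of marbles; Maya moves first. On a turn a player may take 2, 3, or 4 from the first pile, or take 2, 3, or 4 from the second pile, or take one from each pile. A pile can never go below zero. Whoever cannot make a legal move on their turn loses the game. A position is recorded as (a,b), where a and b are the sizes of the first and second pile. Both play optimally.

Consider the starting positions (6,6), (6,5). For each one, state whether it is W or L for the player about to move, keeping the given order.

Build the W/L table. Terminal = L. A non-terminal position is W if it has a move to some L; otherwise it is L.
No move ever increases a pile, so every position that can arise here has a ≤ 6 and b ≤ 6; it is enough to label the cells with 0 ≤ a ≤ 6 and 0 ≤ b ≤ 6.
Every move lowers a or b (never raises either), so fill the grid row by row in increasing a, and left to right within a row: each cell's successors are then already labelled.
      b=0  b=1  b=2  b=3  b=4  b=5  b=6
a=0:    L    L    W    W    W    W    L
a=1:    L    W    W    W    W    L    L
a=2:    W    W    L    L    W    W    W
a=3:    W    W    L    W    W    W    W
a=4:    W    W    W    W    L    W    W
a=5:    W    L    W    W    W    W    W
a=6:    L    L    W    W    W    W    L
Cells with no legal move (terminal, hence L): (0,0), (0,1), (1,0).
The remaining L cells, each justified by listing all of its moves:
(0,6): only reaches (0,4)(W), (0,3)(W), (0,2)(W), all W → L
(1,5): only reaches (1,3)(W), (1,2)(W), (1,1)(W), (0,4)(W), all W → L
(1,6): only reaches (1,4)(W), (1,3)(W), (1,2)(W), (0,5)(W), all W → L
(2,2): only reaches (0,2)(W), (2,0)(W), (1,1)(W), all W → L
(2,3): only reaches (0,3)(W), (2,1)(W), (2,0)(W), (1,2)(W), all W → L
(3,2): only reaches (1,2)(W), (0,2)(W), (3,0)(W), (2,1)(W), all W → L
(4,4): only reaches (2,4)(W), (1,4)(W), (0,4)(W), (4,2)(W), (4,1)(W), (4,0)(W), (3,3)(W), all W → L
(5,1): only reaches (3,1)(W), (2,1)(W), (1,1)(W), (4,0)(W), all W → L
(6,0): only reaches (4,0)(W), (3,0)(W), (2,0)(W), all W → L
(6,1): only reaches (4,1)(W), (3,1)(W), (2,1)(W), (5,0)(W), all W → L
(6,6): only reaches (4,6)(W), (3,6)(W), (2,6)(W), (6,4)(W), (6,3)(W), (6,2)(W), (5,5)(W), all W → L
Every other cell has at least one move into one of the L cells above, so it is W.
(6,6): one of the L cells justified above, so L
(6,5): the move to (6,1) reaches an L cell, so W

(6,6): L, (6,5): W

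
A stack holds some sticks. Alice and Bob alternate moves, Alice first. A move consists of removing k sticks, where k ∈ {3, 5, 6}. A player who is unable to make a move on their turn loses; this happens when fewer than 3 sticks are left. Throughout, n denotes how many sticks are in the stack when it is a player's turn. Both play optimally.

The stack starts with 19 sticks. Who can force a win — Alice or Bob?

Work bottom-up. With no move the player to move loses. Otherwise the position is W if at least one move leads to an L position for the opponent, and L if every move leads to a W.
n=0: no move → L
n=1: no move → L
n=2: no move → L
n=3: reaches L-position 0 → W
n=4: reaches L-position 1 → W
n=5: reaches L-position 2 → W
n=6: reaches L-position 1 → W
n=7: reaches L-position 2 → W
n=8: reaches L-position 2 → W
n=9: only reaches 6(W), 4(W), 3(W), all W → L
n=10: only reaches 7(W), 5(W), 4(W), all W → L
n=11: only reaches 8(W), 6(W), 5(W), all W → L
n=12: reaches L-position 9 → W
n=13: reaches L-position 10 → W
n=14: reaches L-position 11 → W
n=15: reaches L-position 10 → W
n=16: reaches L-position 11 → W
n=17: reaches L-position 11 → W
n=18: only reaches 15(W), 13(W), 12(W), all W → L
n=19: only reaches 16(W), 14(W), 13(W), all W → L
The starting position 19 is L: whatever Alice does, the opponent receives a W position.

Bob wins.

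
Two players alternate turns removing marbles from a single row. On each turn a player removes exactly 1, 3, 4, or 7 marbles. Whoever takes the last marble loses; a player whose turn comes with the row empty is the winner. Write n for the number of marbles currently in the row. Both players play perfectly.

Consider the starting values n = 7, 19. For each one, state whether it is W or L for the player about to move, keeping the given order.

Work bottom-up. With no move the player to move wins. Otherwise the position is W if at least one move leads to an L position for the opponent, and L if every move leads to a W.
n=0: no move; the opponent has just taken the last marble and therefore loses → W
n=1: the only move is to 0(W), a W ⇒ L
n=2: can move to 1, which is L ⇒ W
n=3: moves to 2(W), 0(W); every one is W ⇒ L
n=4: can move to 3, which is L ⇒ W
n=5: can move to 1, which is L ⇒ W
n=6: can move to 3, which is L ⇒ W
n=7: can move to 3, which is L ⇒ W
n=8: can move to 1, which is L ⇒ W
n=9: moves to 8(W), 6(W), 5(W), 2(W); every one is W ⇒ L
n=10: can move to 9, which is L ⇒ W
n=11: moves to 10(W), 8(W), 7(W), 4(W); every one is W ⇒ L
n=12: can move to 11, which is L ⇒ W
n=13: can move to 9, which is L ⇒ W
n=14: can move to 11, which is L ⇒ W
n=15: can move to 11, which is L ⇒ W
n=16: can move to 9, which is L ⇒ W
n=17: moves to 16(W), 14(W), 13(W), 10(W); every one is W ⇒ L
n=18: can move to 17, which is L ⇒ W
n=19: moves to 18(W), 16(W), 15(W), 12(W); every one is W ⇒ L

7: W, 19: L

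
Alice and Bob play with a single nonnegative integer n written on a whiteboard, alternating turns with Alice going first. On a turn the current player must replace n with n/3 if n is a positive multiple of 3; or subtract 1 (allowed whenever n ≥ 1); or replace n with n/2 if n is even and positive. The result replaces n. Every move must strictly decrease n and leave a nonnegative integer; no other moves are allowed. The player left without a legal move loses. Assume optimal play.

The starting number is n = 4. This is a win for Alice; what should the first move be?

Positions with no move are L. A position that does have a move is losing for the player to move precisely when every available move leads to a winning position for the opponent. Fill in the labels:
n=0: no move → L
n=1: reaches L-position 0 → W
n=2: only reaches 1(W), which is W → L
n=3: reaches L-position 2 → W
n=4: reaches L-position 2 → W
From 4, the L positions reachable in one move are: 2.

Move to 2.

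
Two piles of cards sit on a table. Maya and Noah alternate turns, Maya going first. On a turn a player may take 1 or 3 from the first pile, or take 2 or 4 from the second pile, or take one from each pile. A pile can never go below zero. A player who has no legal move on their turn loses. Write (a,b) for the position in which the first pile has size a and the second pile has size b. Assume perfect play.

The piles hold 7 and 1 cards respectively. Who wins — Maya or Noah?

Maya wins.

Build the W/L table. Terminal = L. A non-terminal position is W if it has a move to some L; otherwise it is L.
No move ever increases a pile, so every position that can arise here has a ≤ 7 and b ≤ 1; it is enough to label the cells with 0 ≤ a ≤ 7 and 0 ≤ b ≤ 1.
Every move lowers a or b (never raises either), so fill the grid row by row in increasing a, and left to right within a row: each cell's successors are then already labelled.
      b=0  b=1
a=0:    L    L
a=1:    W    W
a=2:    L    L
a=3:    W    W
a=4:    L    L
a=5:    W    W
a=6:    L    L
a=7:    W    W
Cells with no legal move (terminal, hence L): (0,0), (0,1).
The remaining L cells, each justified by listing all of its moves:
(2,0): only reaches (1,0)(W), which is W → L
(2,1): only reaches (1,1)(W), (1,0)(W), all W → L
(4,0): only reaches (3,0)(W), (1,0)(W), all W → L
(4,1): only reaches (3,1)(W), (1,1)(W), (3,0)(W), all W → L
(6,0): only reaches (5,0)(W), (3,0)(W), all W → L
(6,1): only reaches (5,1)(W), (3,1)(W), (5,0)(W), all W → L
Every other cell has at least one move into one of the L cells above, so it is W.
The starting position (7,1) is W: Maya should move to (6,1), handing over an L position.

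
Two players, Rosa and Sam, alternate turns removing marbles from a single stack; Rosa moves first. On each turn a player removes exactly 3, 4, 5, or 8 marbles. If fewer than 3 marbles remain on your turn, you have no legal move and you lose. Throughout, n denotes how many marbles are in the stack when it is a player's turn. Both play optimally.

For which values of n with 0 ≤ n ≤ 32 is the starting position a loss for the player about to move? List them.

Build the W/L table. Terminal = L. A non-terminal position is W if it has a move to some L; otherwise it is L.
n=0: no move → L
n=1: no move → L
n=2: no move → L
n=3: reaches L-position 0 → W
n=4: reaches L-position 1 → W
n=5: reaches L-position 2 → W
n=6: reaches L-position 2 → W
n=7: reaches L-position 2 → W
n=8: reaches L-position 0 → W
n=9: reaches L-position 1 → W
n=10: reaches L-position 2 → W
n=11: only reaches 8(W), 7(W), 6(W), 3(W), all W → L
n=12: only reaches 9(W), 8(W), 7(W), 4(W), all W → L
n=13: only reaches 10(W), 9(W), 8(W), 5(W), all W → L
n=14: reaches L-position 11 → W
n=15: reaches L-position 12 → W
n=16: reaches L-position 13 → W
n=17: reaches L-position 13 → W
n=18: reaches L-position 13 → W
n=19: reaches L-position 11 → W
n=20: reaches L-position 12 → W
n=21: reaches L-position 13 → W
n=22: only reaches 19(W), 18(W), 17(W), 14(W), all W → L
n=23: only reaches 20(W), 19(W), 18(W), 15(W), all W → L
n=24: only reaches 21(W), 20(W), 19(W), 16(W), all W → L
n=25: reaches L-position 22 → W
n=26: reaches L-position 23 → W
n=27: reaches L-position 24 → W
n=28: reaches L-position 24 → W
n=29: reaches L-position 24 → W
n=30: reaches L-position 22 → W
n=31: reaches L-position 23 → W
n=32: reaches L-position 24 → W
Reading off the rows marked L gives the requested list; there are 9 such values of n.

0, 1, 2, 11, 12, 13, 22, 23, 24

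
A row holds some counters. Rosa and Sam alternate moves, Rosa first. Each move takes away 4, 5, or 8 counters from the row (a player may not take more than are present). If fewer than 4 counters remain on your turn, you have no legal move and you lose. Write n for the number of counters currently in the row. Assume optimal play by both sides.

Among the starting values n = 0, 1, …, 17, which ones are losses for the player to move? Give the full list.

Classify positions by backward induction: terminal positions (no move available) are L. From any other position, the mover wins iff some move reaches an L.
n=0: no move → L
n=1: no move → L
n=2: no move → L
n=3: no move → L
n=4: W (go to 0, an L position)
n=5: W (go to 1, an L position)
n=6: W (go to 2, an L position)
n=7: W (go to 3, an L position)
n=8: W (go to 3, an L position)
n=9: W (go to 1, an L position)
n=10: W (go to 2, an L position)
n=11: W (go to 3, an L position)
n=12: L (options 8(W), 7(W), 4(W) are all W)
n=13: L (options 9(W), 8(W), 5(W) are all W)
n=14: L (options 10(W), 9(W), 6(W) are all W)
n=15: L (options 11(W), 10(W), 7(W) are all W)
n=16: W (go to 12, an L position)
n=17: W (go to 13, an L position)
Reading off the rows marked L gives the requested list; there are 8 such values of n.

0, 1, 2, 3, 12, 13, 14, 15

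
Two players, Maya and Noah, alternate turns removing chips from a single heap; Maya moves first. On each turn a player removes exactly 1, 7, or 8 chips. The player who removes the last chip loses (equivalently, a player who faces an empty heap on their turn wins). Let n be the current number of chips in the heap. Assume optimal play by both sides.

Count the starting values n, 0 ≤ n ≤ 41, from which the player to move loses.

12

Use the standard recursion: the mover wins at a terminal position; elsewhere, the mover wins exactly when some move hands the opponent an L position.
n=0: no move; the opponent has just taken the last chip and therefore loses → W
n=1: →0(W) only, which is W, so L
n=2: →1(L), so W
n=3: →2(W) only, which is W, so L
n=4: →3(L), so W
n=5: →4(W) only, which is W, so L
n=6: →5(L), so W
n=7: →6(W), 0(W) — all W, so L
n=8: →7(L), so W
n=9: →1(L), so W
n=10: →3(L), so W
n=11: →3(L), so W
n=12: →5(L), so W
n=13: →5(L), so W
n=14: →7(L), so W
n=15: →7(L), so W
n=16: →15(W), 9(W), 8(W) — all W, so L
n=17: →16(L), so W
n=18: →17(W), 11(W), 10(W) — all W, so L
n=19: →18(L), so W
n=20: →19(W), 13(W), 12(W) — all W, so L
n=21: →20(L), so W
n=22: →21(W), 15(W), 14(W) — all W, so L
n=23: →22(L), so W
n=24: →16(L), so W
n=25: →18(L), so W
n=26: →18(L), so W
n=27: →20(L), so W
n=28: →20(L), so W
n=29: →22(L), so W
n=30: →22(L), so W
n=31: →30(W), 24(W), 23(W) — all W, so L
n=32: →31(L), so W
n=33: →32(W), 26(W), 25(W) — all W, so L
n=34: →33(L), so W
n=35: →34(W), 28(W), 27(W) — all W, so L
n=36: →35(L), so W
n=37: →36(W), 30(W), 29(W) — all W, so L
n=38: →37(L), so W
n=39: →31(L), so W
n=40: →33(L), so W
n=41: →33(L), so W
L entries with 0 ≤ n ≤ 41: n = 1, 3, 5, 7, 16, 18, 20, 22, 31, 33, 35, 37; that makes 12.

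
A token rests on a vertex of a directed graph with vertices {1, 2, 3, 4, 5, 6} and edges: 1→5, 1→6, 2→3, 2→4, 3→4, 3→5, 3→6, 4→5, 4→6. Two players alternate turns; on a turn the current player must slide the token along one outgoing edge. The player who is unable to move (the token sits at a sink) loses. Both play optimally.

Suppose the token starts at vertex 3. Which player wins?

The first player wins.

Label each position W (a win for the player to move) or L (a loss). A position with no legal move is L; any other position is W exactly when some move reaches an L, and L when every move reaches a W.
Every edge goes from a vertex to one that appears earlier in the order 5, 6, 4, 3, 2, 1, so processing vertices in that order labels each vertex after all of its successors.
5: no outgoing edge → L
6: no outgoing edge → L
4: →6(L), so W
3: →6(L), so W
2: →3(W), 4(W) — all W, so L
1: →6(L), so W
The starting position 3 is W: the player to move should move to 6, handing over an L position.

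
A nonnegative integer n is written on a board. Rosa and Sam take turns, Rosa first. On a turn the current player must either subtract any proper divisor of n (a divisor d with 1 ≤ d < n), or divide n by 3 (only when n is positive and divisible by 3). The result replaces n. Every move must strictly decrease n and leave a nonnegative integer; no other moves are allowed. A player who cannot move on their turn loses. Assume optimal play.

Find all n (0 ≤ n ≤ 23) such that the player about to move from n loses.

0, 1, 4, 7, 9, 11, 13, 15, 17, 19, 23

Use the standard recursion: the mover loses at a terminal position; elsewhere, the mover wins exactly when some move hands the opponent an L position.
n=0: no move → L
n=1: no move → L
n=2: can move to 1, which is L ⇒ W
n=3: can move to 1, which is L ⇒ W
n=4: moves to 2(W), 3(W); every one is W ⇒ L
n=5: can move to 4, which is L ⇒ W
n=6: can move to 4, which is L ⇒ W
n=7: the only move is to 6(W), a W ⇒ L
n=8: can move to 4, which is L ⇒ W
n=9: moves to 3(W), 6(W), 8(W); every one is W ⇒ L
n=10: can move to 9, which is L ⇒ W
n=11: the only move is to 10(W), a W ⇒ L
n=12: can move to 4, which is L ⇒ W
n=13: the only move is to 12(W), a W ⇒ L
n=14: can move to 7, which is L ⇒ W
n=15: moves to 5(W), 10(W), 12(W), 14(W); every one is W ⇒ L
n=16: can move to 15, which is L ⇒ W
n=17: the only move is to 16(W), a W ⇒ L
n=18: can move to 9, which is L ⇒ W
n=19: the only move is to 18(W), a W ⇒ L
n=20: can move to 15, which is L ⇒ W
n=21: can move to 7, which is L ⇒ W
n=22: can move to 11, which is L ⇒ W
n=23: the only move is to 22(W), a W ⇒ L
The losing starting values of n are exactly the entries labelled L in this table (11 of them).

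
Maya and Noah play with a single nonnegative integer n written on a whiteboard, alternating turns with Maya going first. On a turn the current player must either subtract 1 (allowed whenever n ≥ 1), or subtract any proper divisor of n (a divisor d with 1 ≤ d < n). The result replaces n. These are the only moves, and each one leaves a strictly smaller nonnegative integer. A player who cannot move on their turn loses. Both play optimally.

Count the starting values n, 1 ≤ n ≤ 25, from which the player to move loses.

12

Use the standard recursion: the mover loses at a terminal position; elsewhere, the mover wins exactly when some move hands the opponent an L position.
n=0: no move → L
n=1: W (go to 0, an L position)
n=2: L (sole option 1(W) is W)
n=3: W (go to 2, an L position)
n=4: W (go to 2, an L position)
n=5: L (sole option 4(W) is W)
n=6: W (go to 5, an L position)
n=7: L (sole option 6(W) is W)
n=8: W (go to 7, an L position)
n=9: L (options 6(W), 8(W) are all W)
n=10: W (go to 5, an L position)
n=11: L (sole option 10(W) is W)
n=12: W (go to 9, an L position)
n=13: L (sole option 12(W) is W)
n=14: W (go to 7, an L position)
n=15: L (options 10(W), 12(W), 14(W) are all W)
n=16: W (go to 15, an L position)
n=17: L (sole option 16(W) is W)
n=18: W (go to 9, an L position)
n=19: L (sole option 18(W) is W)
n=20: W (go to 15, an L position)
n=21: L (options 14(W), 18(W), 20(W) are all W)
n=22: W (go to 11, an L position)
n=23: L (sole option 22(W) is W)
n=24: W (go to 21, an L position)
n=25: L (options 20(W), 24(W) are all W)
L entries with 1 ≤ n ≤ 25 (n=0 is outside the asked range and is not counted): n = 2, 5, 7, 9, 11, 13, 15, 17, 19, 21, 23, 25; that makes 12.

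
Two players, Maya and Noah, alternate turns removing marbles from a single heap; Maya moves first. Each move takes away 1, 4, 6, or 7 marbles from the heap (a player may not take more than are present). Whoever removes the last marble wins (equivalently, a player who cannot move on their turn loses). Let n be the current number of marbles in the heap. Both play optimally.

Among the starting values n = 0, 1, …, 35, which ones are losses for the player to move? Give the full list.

0, 2, 5, 10, 13, 15, 18, 23, 26, 28, 31

Use the standard recursion: the mover loses at a terminal position; elsewhere, the mover wins exactly when some move hands the opponent an L position.
n=0: no move → L
n=1: reaches L-position 0 → W
n=2: only reaches 1(W), which is W → L
n=3: reaches L-position 2 → W
n=4: reaches L-position 0 → W
n=5: only reaches 4(W), 1(W), all W → L
n=6: reaches L-position 5 → W
n=7: reaches L-position 0 → W
n=8: reaches L-position 2 → W
n=9: reaches L-position 5 → W
n=10: only reaches 9(W), 6(W), 4(W), 3(W), all W → L
n=11: reaches L-position 10 → W
n=12: reaches L-position 5 → W
n=13: only reaches 12(W), 9(W), 7(W), 6(W), all W → L
n=14: reaches L-position 13 → W
n=15: only reaches 14(W), 11(W), 9(W), 8(W), all W → L
n=16: reaches L-position 15 → W
n=17: reaches L-position 13 → W
n=18: only reaches 17(W), 14(W), 12(W), 11(W), all W → L
n=19: reaches L-position 18 → W
n=20: reaches L-position 13 → W
n=21: reaches L-position 15 → W
n=22: reaches L-position 18 → W
n=23: only reaches 22(W), 19(W), 17(W), 16(W), all W → L
n=24: reaches L-position 23 → W
n=25: reaches L-position 18 → W
n=26: only reaches 25(W), 22(W), 20(W), 19(W), all W → L
n=27: reaches L-position 26 → W
n=28: only reaches 27(W), 24(W), 22(W), 21(W), all W → L
n=29: reaches L-position 28 → W
n=30: reaches L-position 26 → W
n=31: only reaches 30(W), 27(W), 25(W), 24(W), all W → L
n=32: reaches L-position 31 → W
n=33: reaches L-position 26 → W
n=34: reaches L-position 28 → W
n=35: reaches L-position 31 → W
The losing starting values of n are exactly the entries labelled L in this table (11 of them).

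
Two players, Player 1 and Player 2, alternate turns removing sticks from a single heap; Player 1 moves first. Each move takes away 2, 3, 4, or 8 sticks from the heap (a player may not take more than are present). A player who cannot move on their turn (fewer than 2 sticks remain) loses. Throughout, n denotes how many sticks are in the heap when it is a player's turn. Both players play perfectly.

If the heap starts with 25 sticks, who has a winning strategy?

Player 2 wins.

Classify positions by backward induction: terminal positions (no move available) are L. From any other position, the mover wins iff some move reaches an L.
n=0: no move → L
n=1: no move → L
n=2: reaches L-position 0 → W
n=3: reaches L-position 1 → W
n=4: reaches L-position 1 → W
n=5: reaches L-position 1 → W
n=6: only reaches 4(W), 3(W), 2(W), all W → L
n=7: only reaches 5(W), 4(W), 3(W), all W → L
n=8: reaches L-position 6 → W
n=9: reaches L-position 7 → W
n=10: reaches L-position 7 → W
n=11: reaches L-position 7 → W
n=12: only reaches 10(W), 9(W), 8(W), 4(W), all W → L
n=13: only reaches 11(W), 10(W), 9(W), 5(W), all W → L
n=14: reaches L-position 12 → W
n=15: reaches L-position 13 → W
n=16: reaches L-position 13 → W
n=17: reaches L-position 13 → W
n=18: only reaches 16(W), 15(W), 14(W), 10(W), all W → L
n=19: only reaches 17(W), 16(W), 15(W), 11(W), all W → L
n=20: reaches L-position 18 → W
n=21: reaches L-position 19 → W
n=22: reaches L-position 19 → W
n=23: reaches L-position 19 → W
n=24: only reaches 22(W), 21(W), 20(W), 16(W), all W → L
n=25: only reaches 23(W), 22(W), 21(W), 17(W), all W → L
The starting position 25 is L: whatever Player 1 does, the opponent receives a W position.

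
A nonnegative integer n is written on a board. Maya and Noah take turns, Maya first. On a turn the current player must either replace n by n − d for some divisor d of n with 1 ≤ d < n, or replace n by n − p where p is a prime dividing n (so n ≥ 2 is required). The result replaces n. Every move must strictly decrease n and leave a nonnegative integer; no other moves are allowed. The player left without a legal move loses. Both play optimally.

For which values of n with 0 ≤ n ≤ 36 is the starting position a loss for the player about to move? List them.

Use the standard recursion: the mover loses at a terminal position; elsewhere, the mover wins exactly when some move hands the opponent an L position.
n=0: no move → L
n=1: no move → L
n=2: can move to 0, which is L ⇒ W
n=3: can move to 0, which is L ⇒ W
n=4: moves to 2(W), 3(W); every one is W ⇒ L
n=5: can move to 0, which is L ⇒ W
n=6: can move to 4, which is L ⇒ W
n=7: can move to 0, which is L ⇒ W
n=8: can move to 4, which is L ⇒ W
n=9: moves to 6(W), 8(W); every one is W ⇒ L
n=10: can move to 9, which is L ⇒ W
n=11: can move to 0, which is L ⇒ W
n=12: can move to 9, which is L ⇒ W
n=13: can move to 0, which is L ⇒ W
n=14: moves to 7(W), 12(W), 13(W); every one is W ⇒ L
n=15: can move to 14, which is L ⇒ W
n=16: can move to 14, which is L ⇒ W
n=17: can move to 0, which is L ⇒ W
n=18: can move to 9, which is L ⇒ W
n=19: can move to 0, which is L ⇒ W
n=20: moves to 10(W), 15(W), 16(W), 18(W), 19(W); every one is W ⇒ L
n=21: can move to 14, which is L ⇒ W
n=22: can move to 20, which is L ⇒ W
n=23: can move to 0, which is L ⇒ W
n=24: can move to 20, which is L ⇒ W
n=25: can move to 20, which is L ⇒ W
n=26: moves to 13(W), 24(W), 25(W); every one is W ⇒ L
n=27: can move to 26, which is L ⇒ W
n=28: can move to 14, which is L ⇒ W
n=29: can move to 0, which is L ⇒ W
n=30: can move to 20, which is L ⇒ W
n=31: can move to 0, which is L ⇒ W
n=32: moves to 16(W), 24(W), 28(W), 30(W), 31(W); every one is W ⇒ L
n=33: can move to 32, which is L ⇒ W
n=34: can move to 32, which is L ⇒ W
n=35: moves to 28(W), 30(W), 34(W); every one is W ⇒ L
n=36: can move to 32, which is L ⇒ W
Reading off the rows marked L gives the requested list; there are 9 such values of n.

0, 1, 4, 9, 14, 20, 26, 32, 35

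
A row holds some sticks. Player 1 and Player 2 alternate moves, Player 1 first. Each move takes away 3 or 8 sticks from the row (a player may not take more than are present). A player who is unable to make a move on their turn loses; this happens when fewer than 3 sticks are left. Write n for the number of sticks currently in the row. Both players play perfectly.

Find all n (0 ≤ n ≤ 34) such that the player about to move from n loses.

Build the W/L table. Terminal = L. A non-terminal position is W if it has a move to some L; otherwise it is L.
n=0: no move → L
n=1: no move → L
n=2: no move → L
n=3: W (go to 0, an L position)
n=4: W (go to 1, an L position)
n=5: W (go to 2, an L position)
n=6: L (sole option 3(W) is W)
n=7: L (sole option 4(W) is W)
n=8: W (go to 0, an L position)
n=9: W (go to 6, an L position)
n=10: W (go to 7, an L position)
n=11: L (options 8(W), 3(W) are all W)
n=12: L (options 9(W), 4(W) are all W)
n=13: L (options 10(W), 5(W) are all W)
n=14: W (go to 11, an L position)
n=15: W (go to 12, an L position)
n=16: W (go to 13, an L position)
n=17: L (options 14(W), 9(W) are all W)
n=18: L (options 15(W), 10(W) are all W)
n=19: W (go to 11, an L position)
n=20: W (go to 17, an L position)
n=21: W (go to 18, an L position)
n=22: L (options 19(W), 14(W) are all W)
n=23: L (options 20(W), 15(W) are all W)
n=24: L (options 21(W), 16(W) are all W)
n=25: W (go to 22, an L position)
n=26: W (go to 23, an L position)
n=27: W (go to 24, an L position)
n=28: L (options 25(W), 20(W) are all W)
n=29: L (options 26(W), 21(W) are all W)
n=30: W (go to 22, an L position)
n=31: W (go to 28, an L position)
n=32: W (go to 29, an L position)
n=33: L (options 30(W), 25(W) are all W)
n=34: L (options 31(W), 26(W) are all W)
The losing starting values of n are exactly the entries labelled L in this table (17 of them).

0, 1, 2, 6, 7, 11, 12, 13, 17, 18, 22, 23, 24, 28, 29, 33, 34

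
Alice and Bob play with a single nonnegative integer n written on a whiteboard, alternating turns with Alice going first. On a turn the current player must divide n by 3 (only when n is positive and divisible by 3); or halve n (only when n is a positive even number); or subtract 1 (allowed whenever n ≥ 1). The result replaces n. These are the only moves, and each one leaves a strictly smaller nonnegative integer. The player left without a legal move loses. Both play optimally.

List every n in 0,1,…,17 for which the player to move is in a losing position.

0, 2, 5, 7, 9, 11, 13, 16

Classify positions by backward induction: terminal positions (no move available) are L. From any other position, the mover wins iff some move reaches an L.
n=0: no move → L
n=1: can move to 0, which is L ⇒ W
n=2: the only move is to 1(W), a W ⇒ L
n=3: can move to 2, which is L ⇒ W
n=4: can move to 2, which is L ⇒ W
n=5: the only move is to 4(W), a W ⇒ L
n=6: can move to 2, which is L ⇒ W
n=7: the only move is to 6(W), a W ⇒ L
n=8: can move to 7, which is L ⇒ W
n=9: moves to 3(W), 8(W); every one is W ⇒ L
n=10: can move to 5, which is L ⇒ W
n=11: the only move is to 10(W), a W ⇒ L
n=12: can move to 11, which is L ⇒ W
n=13: the only move is to 12(W), a W ⇒ L
n=14: can move to 7, which is L ⇒ W
n=15: can move to 5, which is L ⇒ W
n=16: moves to 8(W), 15(W); every one is W ⇒ L
n=17: can move to 16, which is L ⇒ W
Reading off the rows marked L gives the requested list; there are 8 such values of n.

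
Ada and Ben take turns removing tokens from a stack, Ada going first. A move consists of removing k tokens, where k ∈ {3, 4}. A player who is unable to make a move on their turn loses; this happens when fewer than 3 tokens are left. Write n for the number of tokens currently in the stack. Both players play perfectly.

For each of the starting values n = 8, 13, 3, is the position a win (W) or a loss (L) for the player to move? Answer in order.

8: L, 13: W, 3: W

Label each position W (a win for the player to move) or L (a loss). A position with no legal move is L; any other position is W exactly when some move reaches an L, and L when every move reaches a W.
n=0: no move → L
n=1: no move → L
n=2: no move → L
n=3: W (go to 0, an L position)
n=4: W (go to 1, an L position)
n=5: W (go to 2, an L position)
n=6: W (go to 2, an L position)
n=7: L (options 4(W), 3(W) are all W)
n=8: L (options 5(W), 4(W) are all W)
n=9: L (options 6(W), 5(W) are all W)
n=10: W (go to 7, an L position)
n=11: W (go to 8, an L position)
n=12: W (go to 9, an L position)
n=13: W (go to 9, an L position)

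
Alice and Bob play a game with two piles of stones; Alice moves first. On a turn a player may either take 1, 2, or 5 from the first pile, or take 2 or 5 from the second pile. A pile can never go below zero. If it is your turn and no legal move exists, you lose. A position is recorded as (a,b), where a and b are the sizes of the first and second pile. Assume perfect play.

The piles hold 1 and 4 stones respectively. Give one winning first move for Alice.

Work bottom-up. With no move the player to move loses. Otherwise the position is W if at least one move leads to an L position for the opponent, and L if every move leads to a W.
No move ever increases a pile, so every position that can arise here has a ≤ 1 and b ≤ 4; it is enough to label the cells with 0 ≤ a ≤ 1 and 0 ≤ b ≤ 4.
Every move lowers a or b (never raises either), so fill the grid row by row in increasing a, and left to right within a row: each cell's successors are then already labelled.
      b=0  b=1  b=2  b=3  b=4
a=0:    L    L    W    W    L
a=1:    W    W    L    L    W
Cells with no legal move (terminal, hence L): (0,0), (0,1).
The remaining L cells, each justified by listing all of its moves:
(0,4): L (sole option (0,2)(W) is W)
(1,2): L (options (0,2)(W), (1,0)(W) are all W)
(1,3): L (options (0,3)(W), (1,1)(W) are all W)
Every other cell has at least one move into one of the L cells above, so it is W.
From (1,4), the L positions reachable in one move are: (0,4), (1,2). Any move reaching one of these is winning.

Move to (0,4).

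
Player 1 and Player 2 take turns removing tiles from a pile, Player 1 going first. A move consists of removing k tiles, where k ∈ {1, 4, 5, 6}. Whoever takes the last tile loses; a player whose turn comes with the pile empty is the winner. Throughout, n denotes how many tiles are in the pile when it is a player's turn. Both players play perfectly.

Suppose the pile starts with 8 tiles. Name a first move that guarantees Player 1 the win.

Positions with no move are W. A position that does have a move is losing for the player to move precisely when every available move leads to a winning position for the opponent. Fill in the labels:
n=0: no move; the opponent has just taken the last tile and therefore loses → W
n=1: →0(W) only, which is W, so L
n=2: →1(L), so W
n=3: →2(W) only, which is W, so L
n=4: →3(L), so W
n=5: →1(L), so W
n=6: →1(L), so W
n=7: →3(L), so W
n=8: →3(L), so W
From 8, the L positions reachable in one move are: 3.

Remove 5, leaving 3.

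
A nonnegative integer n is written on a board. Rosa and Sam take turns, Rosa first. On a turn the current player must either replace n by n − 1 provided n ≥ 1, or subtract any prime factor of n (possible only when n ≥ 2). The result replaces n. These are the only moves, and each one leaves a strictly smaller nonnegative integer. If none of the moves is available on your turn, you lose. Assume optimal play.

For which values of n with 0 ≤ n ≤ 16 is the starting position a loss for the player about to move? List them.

0, 4, 8, 12, 16

Work bottom-up. With no move the player to move loses. Otherwise the position is W if at least one move leads to an L position for the opponent, and L if every move leads to a W.
n=0: no move → L
n=1: can move to 0, which is L ⇒ W
n=2: can move to 0, which is L ⇒ W
n=3: can move to 0, which is L ⇒ W
n=4: moves to 2(W), 3(W); every one is W ⇒ L
n=5: can move to 0, which is L ⇒ W
n=6: can move to 4, which is L ⇒ W
n=7: can move to 0, which is L ⇒ W
n=8: moves to 6(W), 7(W); every one is W ⇒ L
n=9: can move to 8, which is L ⇒ W
n=10: can move to 8, which is L ⇒ W
n=11: can move to 0, which is L ⇒ W
n=12: moves to 9(W), 10(W), 11(W); every one is W ⇒ L
n=13: can move to 0, which is L ⇒ W
n=14: can move to 12, which is L ⇒ W
n=15: can move to 12, which is L ⇒ W
n=16: moves to 14(W), 15(W); every one is W ⇒ L
Reading off the rows marked L gives the requested list; there are 5 such values of n.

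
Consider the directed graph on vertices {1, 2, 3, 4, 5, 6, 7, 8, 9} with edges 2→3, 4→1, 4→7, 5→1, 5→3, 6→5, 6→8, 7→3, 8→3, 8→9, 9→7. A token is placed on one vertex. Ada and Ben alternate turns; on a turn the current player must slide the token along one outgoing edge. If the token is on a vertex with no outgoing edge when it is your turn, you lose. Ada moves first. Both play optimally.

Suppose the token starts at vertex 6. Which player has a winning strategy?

Use the standard recursion: the mover loses at a terminal position; elsewhere, the mover wins exactly when some move hands the opponent an L position.
Every edge goes from a vertex to one that appears earlier in the order 1, 3, 5, 7, 2, 9, 4, 8, 6, so processing vertices in that order labels each vertex after all of its successors.
1: no outgoing edge → L
3: no outgoing edge → L
5: can move to 3, which is L ⇒ W
7: can move to 3, which is L ⇒ W
2: can move to 3, which is L ⇒ W
9: the only move is to 7(W), a W ⇒ L
4: can move to 1, which is L ⇒ W
8: can move to 9, which is L ⇒ W
6: moves to 8(W), 5(W); every one is W ⇒ L
The starting position 6 is L: whatever Ada does, the opponent receives a W position.

Ben wins.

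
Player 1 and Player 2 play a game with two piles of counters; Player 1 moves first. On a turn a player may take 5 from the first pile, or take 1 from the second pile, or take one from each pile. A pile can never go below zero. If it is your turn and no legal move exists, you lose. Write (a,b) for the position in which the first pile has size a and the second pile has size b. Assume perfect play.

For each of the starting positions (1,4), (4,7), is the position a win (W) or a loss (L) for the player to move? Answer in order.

(1,4): L, (4,7): W

Work bottom-up. With no move the player to move loses. Otherwise the position is W if at least one move leads to an L position for the opponent, and L if every move leads to a W.
No move ever increases a pile, so every position that can arise here has a ≤ 4 and b ≤ 7; it is enough to label the cells with 0 ≤ a ≤ 4 and 0 ≤ b ≤ 7.
Every move lowers a or b (never raises either), so fill the grid row by row in increasing a, and left to right within a row: each cell's successors are then already labelled.
      b=0  b=1  b=2  b=3  b=4  b=5  b=6  b=7
a=0:    L    W    L    W    L    W    L    W
a=1:    L    W    L    W    L    W    L    W
a=2:    L    W    L    W    L    W    L    W
a=3:    L    W    L    W    L    W    L    W
a=4:    L    W    L    W    L    W    L    W
Cells with no legal move (terminal, hence L): (0,0), (1,0), (2,0), (3,0), (4,0).
The remaining L cells, each justified by listing all of its moves:
(0,2): →(0,1)(W) only, which is W, so L
(0,4): →(0,3)(W) only, which is W, so L
(0,6): →(0,5)(W) only, which is W, so L
(1,2): →(1,1)(W), (0,1)(W) — all W, so L
(1,4): →(1,3)(W), (0,3)(W) — all W, so L
(1,6): →(1,5)(W), (0,5)(W) — all W, so L
(2,2): →(2,1)(W), (1,1)(W) — all W, so L
(2,4): →(2,3)(W), (1,3)(W) — all W, so L
(2,6): →(2,5)(W), (1,5)(W) — all W, so L
(3,2): →(3,1)(W), (2,1)(W) — all W, so L
(3,4): →(3,3)(W), (2,3)(W) — all W, so L
(3,6): →(3,5)(W), (2,5)(W) — all W, so L
(4,2): →(4,1)(W), (3,1)(W) — all W, so L
(4,4): →(4,3)(W), (3,3)(W) — all W, so L
(4,6): →(4,5)(W), (3,5)(W) — all W, so L
Every other cell has at least one move into one of the L cells above, so it is W.
(1,4): one of the L cells justified above, so L
(4,7): the move to (4,6) reaches an L cell, so W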